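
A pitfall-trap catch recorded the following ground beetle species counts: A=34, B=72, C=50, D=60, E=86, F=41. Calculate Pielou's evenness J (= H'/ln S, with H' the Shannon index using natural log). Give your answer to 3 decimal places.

Total N = 34+72+50+60+86+41 = 343, so the proportions are 0.09913, 0.20991, 0.14577, 0.17493, 0.25073, 0.11953 (working shown to 5 dp, full precision carried).
H' = −Σ pᵢ ln pᵢ = −((-0.22912) + (-0.32769) + (-0.28072) + (-0.30497) + (-0.34685) + (-0.25391)) = 1.74325.
With S = 6 species, ln S = 1.79176, so J = 1.74325/1.79176 = 0.97292, i.e. 0.973 to 3 decimal places.

0.973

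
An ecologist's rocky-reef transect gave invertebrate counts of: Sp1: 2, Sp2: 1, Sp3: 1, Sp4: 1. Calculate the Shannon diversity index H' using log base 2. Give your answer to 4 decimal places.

1.9219

Total N = 2+1+1+1 = 5, so the proportions are 0.4, 0.2, 0.2, 0.2 (working shown to 6 dp, full precision carried).
Each pᵢ log₂ pᵢ term: 0.4×(-1.321928)=-0.528771, 0.2×(-2.321928)=-0.464386, 0.2×(-2.321928)=-0.464386, 0.2×(-2.321928)=-0.464386.
Sum = -1.921928, so H' = 1.9219.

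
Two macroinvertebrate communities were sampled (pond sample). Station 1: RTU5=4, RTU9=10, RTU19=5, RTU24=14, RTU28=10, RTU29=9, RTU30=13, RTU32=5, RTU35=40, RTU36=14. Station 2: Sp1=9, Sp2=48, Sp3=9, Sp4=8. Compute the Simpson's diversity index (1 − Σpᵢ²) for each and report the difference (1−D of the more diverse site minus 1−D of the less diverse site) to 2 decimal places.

Station 1: N=124, proportions 0.0323, 0.0806, 0.0403, 0.1129, 0.0806, 0.0726, 0.1048, 0.0403, 0.3226, 0.1129, giving 1−D = 0.8369 (working shown to 4 dp, full precision carried).
Station 2: N=74, proportions 0.1216, 0.6486, 0.1216, 0.1081, giving 1−D = 0.5380.
Difference = |0.8369 − 0.5380| = 0.2989, i.e. 0.30 to 2 decimal places.

0.30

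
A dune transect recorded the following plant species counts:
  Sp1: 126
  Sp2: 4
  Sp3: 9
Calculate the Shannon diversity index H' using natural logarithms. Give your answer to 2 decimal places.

0.37

Total N = 126+4+9 = 139, so the proportions are 0.9065, 0.0288, 0.0647 (working shown to 4 dp, full precision carried).
Each pᵢ ln pᵢ term: 0.9065×(-0.0982)=-0.0890, 0.0288×(-3.5482)=-0.1021, 0.0647×(-2.7372)=-0.1772.
Sum = -0.3683, so H' = 0.37.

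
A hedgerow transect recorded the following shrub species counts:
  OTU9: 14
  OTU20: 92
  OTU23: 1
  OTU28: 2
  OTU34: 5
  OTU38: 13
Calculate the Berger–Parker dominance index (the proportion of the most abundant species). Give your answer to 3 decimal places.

Total N = 14+92+1+2+5+13 = 127, so the proportions are 0.11024, 0.72441, 0.00787, 0.01575, 0.03937, 0.10236 (working shown to 5 dp, full precision carried).
The largest proportion is 0.72441, i.e. d = 0.724 to 3 decimal places.

0.724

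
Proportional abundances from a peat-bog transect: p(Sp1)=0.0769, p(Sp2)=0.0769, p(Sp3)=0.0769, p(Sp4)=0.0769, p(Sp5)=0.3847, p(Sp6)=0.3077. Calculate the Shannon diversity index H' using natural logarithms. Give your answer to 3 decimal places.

Each pᵢ ln pᵢ term (working shown to 5 dp, full precision carried): 0.0769×(-2.56525)=-0.19727, 0.0769×(-2.56525)=-0.19727, 0.0769×(-2.56525)=-0.19727, 0.0769×(-2.56525)=-0.19727, 0.3847×(-0.95529)=-0.36750, 0.3077×(-1.17863)=-0.36266.
Sum = -1.51924, so H' = 1.519.

1.519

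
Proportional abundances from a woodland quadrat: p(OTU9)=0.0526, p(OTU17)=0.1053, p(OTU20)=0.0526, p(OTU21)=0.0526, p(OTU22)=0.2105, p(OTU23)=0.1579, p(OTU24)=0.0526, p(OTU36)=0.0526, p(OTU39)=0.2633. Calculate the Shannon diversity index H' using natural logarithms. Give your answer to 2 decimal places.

1.98

Each pᵢ ln pᵢ term (working shown to 4 dp, full precision carried): 0.0526×(-2.9450)=-0.1549, 0.1053×(-2.2509)=-0.2370, 0.0526×(-2.9450)=-0.1549, 0.0526×(-2.9450)=-0.1549, 0.2105×(-1.5583)=-0.3280, 0.1579×(-1.8458)=-0.2915, 0.0526×(-2.9450)=-0.1549, 0.0526×(-2.9450)=-0.1549, 0.2633×(-1.3345)=-0.3514.
Sum = -1.9824, so H' = 1.98.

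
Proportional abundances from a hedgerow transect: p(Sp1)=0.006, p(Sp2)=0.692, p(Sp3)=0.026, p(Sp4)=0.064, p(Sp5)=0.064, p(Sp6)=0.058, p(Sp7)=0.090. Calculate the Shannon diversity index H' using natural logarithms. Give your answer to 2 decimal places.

1.11

Each pᵢ ln pᵢ term (working shown to 4 dp, full precision carried): 0.006×(-5.1160)=-0.0307, 0.692×(-0.3682)=-0.2548, 0.026×(-3.6497)=-0.0949, 0.064×(-2.7489)=-0.1759, 0.064×(-2.7489)=-0.1759, 0.058×(-2.8473)=-0.1651, 0.09×(-2.4079)=-0.2167.
Sum = -1.1141, so H' = 1.11.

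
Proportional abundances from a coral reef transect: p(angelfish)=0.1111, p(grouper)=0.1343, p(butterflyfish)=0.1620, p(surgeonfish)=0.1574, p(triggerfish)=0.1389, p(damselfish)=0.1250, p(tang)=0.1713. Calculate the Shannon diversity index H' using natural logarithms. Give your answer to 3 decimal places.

Each pᵢ ln pᵢ term (working shown to 5 dp, full precision carried): 0.1111×(-2.19732)=-0.24412, 0.1343×(-2.00768)=-0.26963, 0.162×(-1.82016)=-0.29487, 0.1574×(-1.84896)=-0.29103, 0.1389×(-1.97400)=-0.27419, 0.125×(-2.07944)=-0.25993, 0.1713×(-1.76434)=-0.30223.
Sum = -1.93600, so H' = 1.936.

1.936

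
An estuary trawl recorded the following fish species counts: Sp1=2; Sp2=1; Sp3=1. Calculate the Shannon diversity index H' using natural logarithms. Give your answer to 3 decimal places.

Total N = 2+1+1 = 4, so the proportions are 0.5, 0.25, 0.25 (working shown to 5 dp, full precision carried).
Each pᵢ ln pᵢ term: 0.5×(-0.69315)=-0.34657, 0.25×(-1.38629)=-0.34657, 0.25×(-1.38629)=-0.34657.
Sum = -1.03972, so H' = 1.040.

1.040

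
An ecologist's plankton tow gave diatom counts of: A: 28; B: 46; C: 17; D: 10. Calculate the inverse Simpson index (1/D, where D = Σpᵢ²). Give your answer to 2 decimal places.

3.10

Total N = 28+46+17+10 = 101, so the proportions are 0.27723, 0.45545, 0.16832, 0.09901 (working shown to 5 dp, full precision carried).
D = 0.27723² + 0.45545² + 0.16832² + 0.09901² = 0.07686 + 0.20743 + 0.02833 + 0.00980 = 0.32242.
So 1/D = 3.1016, i.e. 3.10 to 2 decimal places.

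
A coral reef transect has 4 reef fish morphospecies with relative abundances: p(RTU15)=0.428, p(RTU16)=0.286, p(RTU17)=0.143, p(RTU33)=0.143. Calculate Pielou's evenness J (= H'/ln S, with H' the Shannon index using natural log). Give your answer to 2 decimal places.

0.92

H' = −Σ pᵢ ln pᵢ = −((-0.3632) + (-0.3580) + (-0.2781) + (-0.2781)) = 1.2775 (working shown to 4 dp, full precision carried).
With S = 4 species, ln S = 1.3863, so J = 1.2775/1.3863 = 0.9215, i.e. 0.92 to 2 decimal places.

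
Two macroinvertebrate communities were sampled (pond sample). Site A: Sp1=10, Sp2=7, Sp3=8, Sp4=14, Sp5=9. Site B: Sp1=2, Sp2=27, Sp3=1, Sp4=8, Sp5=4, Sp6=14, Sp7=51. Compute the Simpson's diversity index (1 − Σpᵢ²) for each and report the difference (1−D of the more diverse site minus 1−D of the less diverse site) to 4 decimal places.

0.1027

Site A: N=48, proportions 0.208333, 0.145833, 0.166667, 0.291667, 0.1875, giving 1−D = 0.787326 (working shown to 6 dp, full precision carried).
Site B: N=107, proportions 0.018692, 0.252336, 0.009346, 0.074766, 0.037383, 0.130841, 0.476636, giving 1−D = 0.684601.
Difference = |0.787326 − 0.684601| = 0.102725, i.e. 0.1027 to 4 decimal places.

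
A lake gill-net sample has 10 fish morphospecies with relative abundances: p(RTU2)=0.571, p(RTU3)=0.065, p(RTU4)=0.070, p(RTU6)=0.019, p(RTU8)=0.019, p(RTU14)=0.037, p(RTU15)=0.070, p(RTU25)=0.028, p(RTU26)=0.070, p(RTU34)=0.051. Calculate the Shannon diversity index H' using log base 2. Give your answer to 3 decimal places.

Each pᵢ log₂ pᵢ term (working shown to 5 dp, full precision carried): 0.571×(-0.80844)=-0.46162, 0.065×(-3.94342)=-0.25632, 0.07×(-3.83650)=-0.26856, 0.019×(-5.71786)=-0.10864, 0.019×(-5.71786)=-0.10864, 0.037×(-4.75633)=-0.17598, 0.07×(-3.83650)=-0.26856, 0.028×(-5.15843)=-0.14444, 0.07×(-3.83650)=-0.26856, 0.051×(-4.29336)=-0.21896.
Sum = -2.28027, so H' = 2.280.

2.280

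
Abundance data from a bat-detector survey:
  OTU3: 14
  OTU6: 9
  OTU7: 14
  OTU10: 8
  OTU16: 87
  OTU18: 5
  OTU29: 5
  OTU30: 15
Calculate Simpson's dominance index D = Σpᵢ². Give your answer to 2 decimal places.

Total N = 14+9+14+8+87+5+5+15 = 157, so the proportions are 0.0892, 0.0573, 0.0892, 0.051, 0.5541, 0.0318, 0.0318, 0.0955 (working shown to 4 dp, full precision carried).
D = 0.0892² + 0.0573² + 0.0892² + 0.051² + 0.5541² + 0.0318² + 0.0318² + 0.0955² = 0.0080 + 0.0033 + 0.0080 + 0.0026 + 0.3071 + 0.0010 + 0.0010 + 0.0091 = 0.3400.
To 2 decimal places, D = 0.34.

0.34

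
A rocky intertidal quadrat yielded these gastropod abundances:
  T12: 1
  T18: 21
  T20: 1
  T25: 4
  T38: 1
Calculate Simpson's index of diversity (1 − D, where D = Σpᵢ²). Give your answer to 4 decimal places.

Total N = 1+21+1+4+1 = 28, so the proportions are 0.035714, 0.75, 0.035714, 0.142857, 0.035714 (working shown to 6 dp, full precision carried).
D = 0.035714² + 0.75² + 0.035714² + 0.142857² + 0.035714² = 0.001276 + 0.562500 + 0.001276 + 0.020408 + 0.001276 = 0.586735.
So 1 − D = 0.413265, i.e. 0.4133 to 4 decimal places.

0.4133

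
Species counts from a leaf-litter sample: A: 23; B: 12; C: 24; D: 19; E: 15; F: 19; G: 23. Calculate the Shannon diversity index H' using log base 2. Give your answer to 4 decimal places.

2.7719

Total N = 23+12+24+19+15+19+23 = 135, so the proportions are 0.17037, 0.088889, 0.177778, 0.140741, 0.111111, 0.140741, 0.17037 (working shown to 6 dp, full precision carried).
Each pᵢ log₂ pᵢ term: 0.17037×(-2.553254)=-0.434999, 0.088889×(-3.491853)=-0.310387, 0.177778×(-2.491853)=-0.442996, 0.140741×(-2.828888)=-0.398140, 0.111111×(-3.169925)=-0.352214, 0.140741×(-2.828888)=-0.398140, 0.17037×(-2.553254)=-0.434999.
Sum = -2.771874, so H' = 2.7719.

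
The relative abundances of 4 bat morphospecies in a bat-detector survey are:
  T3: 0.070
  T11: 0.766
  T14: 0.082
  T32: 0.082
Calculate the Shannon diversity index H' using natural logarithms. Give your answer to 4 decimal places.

0.8005

Each pᵢ ln pᵢ term (working shown to 6 dp, full precision carried): 0.07×(-2.659260)=-0.186148, 0.766×(-0.266573)=-0.204195, 0.082×(-2.501036)=-0.205085, 0.082×(-2.501036)=-0.205085.
Sum = -0.800513, so H' = 0.8005.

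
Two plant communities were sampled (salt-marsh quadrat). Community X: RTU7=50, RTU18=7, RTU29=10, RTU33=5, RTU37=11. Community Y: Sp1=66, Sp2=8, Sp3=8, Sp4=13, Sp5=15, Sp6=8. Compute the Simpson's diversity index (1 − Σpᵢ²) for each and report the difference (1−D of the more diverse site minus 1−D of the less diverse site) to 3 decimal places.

Community X: N=83, proportions 0.60241, 0.08434, 0.12048, 0.06024, 0.13253, giving 1−D = 0.59428 (working shown to 5 dp, full precision carried).
Community Y: N=118, proportions 0.55932, 0.0678, 0.0678, 0.11017, 0.12712, 0.0678, giving 1−D = 0.64507.
Difference = |0.59428 − 0.64507| = 0.05079, i.e. 0.051 to 3 decimal places.

0.051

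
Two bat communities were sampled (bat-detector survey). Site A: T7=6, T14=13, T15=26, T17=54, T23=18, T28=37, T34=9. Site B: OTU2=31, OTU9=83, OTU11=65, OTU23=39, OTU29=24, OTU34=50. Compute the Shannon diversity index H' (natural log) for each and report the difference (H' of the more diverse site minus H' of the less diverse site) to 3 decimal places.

Site A: N=163, proportions 0.03681, 0.07975, 0.15951, 0.33129, 0.11043, 0.22699, 0.05521, giving H' = 1.72187 (working shown to 5 dp, full precision carried).
Site B: N=292, proportions 0.10616, 0.28425, 0.2226, 0.13356, 0.08219, 0.17123, giving H' = 1.70653.
Difference = |1.72187 − 1.70653| = 0.01534, i.e. 0.015 to 3 decimal places.

0.015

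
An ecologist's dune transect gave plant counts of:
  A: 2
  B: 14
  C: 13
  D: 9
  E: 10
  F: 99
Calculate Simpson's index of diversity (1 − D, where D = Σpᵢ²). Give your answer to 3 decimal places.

0.521

Total N = 2+14+13+9+10+99 = 147, so the proportions are 0.01361, 0.09524, 0.08844, 0.06122, 0.06803, 0.67347 (working shown to 5 dp, full precision carried).
D = 0.01361² + 0.09524² + 0.08844² + 0.06122² + 0.06803² + 0.67347² = 0.00019 + 0.00907 + 0.00782 + 0.00375 + 0.00463 + 0.45356 = 0.47901.
So 1 − D = 0.52099, i.e. 0.521 to 3 decimal places.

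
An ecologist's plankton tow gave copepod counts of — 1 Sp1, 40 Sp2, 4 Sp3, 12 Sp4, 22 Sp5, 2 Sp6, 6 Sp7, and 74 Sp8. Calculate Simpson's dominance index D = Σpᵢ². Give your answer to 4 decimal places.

0.2994

Total N = 1+40+4+12+22+2+6+74 = 161, so the proportions are 0.006211, 0.248447, 0.024845, 0.074534, 0.136646, 0.012422, 0.037267, 0.459627 (working shown to 6 dp, full precision carried).
D = 0.006211² + 0.248447² + 0.024845² + 0.074534² + 0.136646² + 0.012422² + 0.037267² + 0.459627² = 0.000039 + 0.061726 + 0.000617 + 0.005555 + 0.018672 + 0.000154 + 0.001389 + 0.211257 = 0.299410.
To 4 decimal places, D = 0.2994.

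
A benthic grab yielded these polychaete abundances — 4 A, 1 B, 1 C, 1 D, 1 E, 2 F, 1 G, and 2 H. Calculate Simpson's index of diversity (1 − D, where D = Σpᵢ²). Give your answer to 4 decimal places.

Total N = 4+1+1+1+1+2+1+2 = 13, so the proportions are 0.307692, 0.076923, 0.076923, 0.076923, 0.076923, 0.153846, 0.076923, 0.153846 (working shown to 6 dp, full precision carried).
D = 0.307692² + 0.076923² + 0.076923² + 0.076923² + 0.076923² + 0.153846² + 0.076923² + 0.153846² = 0.094675 + 0.005917 + 0.005917 + 0.005917 + 0.005917 + 0.023669 + 0.005917 + 0.023669 = 0.171598.
So 1 − D = 0.828402, i.e. 0.8284 to 4 decimal places.

0.8284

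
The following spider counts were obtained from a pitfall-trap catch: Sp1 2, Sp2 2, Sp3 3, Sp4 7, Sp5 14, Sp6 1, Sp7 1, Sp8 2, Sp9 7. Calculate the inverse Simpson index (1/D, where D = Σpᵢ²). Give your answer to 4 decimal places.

Total N = 2+2+3+7+14+1+1+2+7 = 39, so the proportions are 0.05128205, 0.05128205, 0.07692308, 0.17948718, 0.35897436, 0.02564103, 0.02564103, 0.05128205, 0.17948718 (working shown to 8 dp, full precision carried).
D = 0.05128205² + 0.05128205² + 0.07692308² + 0.17948718² + 0.35897436² + 0.02564103² + 0.02564103² + 0.05128205² + 0.17948718² = 0.00262985 + 0.00262985 + 0.00591716 + 0.03221565 + 0.12886259 + 0.00065746 + 0.00065746 + 0.00262985 + 0.03221565 = 0.20841552.
So 1/D = 4.798107, i.e. 4.7981 to 4 decimal places.

4.7981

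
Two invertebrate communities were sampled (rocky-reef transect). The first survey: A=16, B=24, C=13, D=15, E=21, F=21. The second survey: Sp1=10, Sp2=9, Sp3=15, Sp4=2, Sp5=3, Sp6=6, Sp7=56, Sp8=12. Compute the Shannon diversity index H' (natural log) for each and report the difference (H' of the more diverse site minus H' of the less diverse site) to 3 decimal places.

0.175

The first survey: N=110, proportions 0.145455, 0.218182, 0.118182, 0.136364, 0.190909, 0.190909, giving H' = 1.768937 (working shown to 6 dp, full precision carried).
The second survey: N=113, proportions 0.088496, 0.079646, 0.132743, 0.017699, 0.026549, 0.053097, 0.495575, 0.106195, giving H' = 1.593822.
Difference = |1.768937 − 1.593822| = 0.175115, i.e. 0.175 to 3 decimal places.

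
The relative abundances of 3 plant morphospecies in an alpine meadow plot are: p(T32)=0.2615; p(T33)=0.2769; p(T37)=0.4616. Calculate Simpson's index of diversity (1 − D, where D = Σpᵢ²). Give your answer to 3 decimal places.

0.642

D = 0.2615² + 0.2769² + 0.4616² = 0.06838 + 0.07667 + 0.21307 = 0.35813 (working shown to 5 dp, full precision carried).
So 1 − D = 0.64187, i.e. 0.642 to 3 decimal places.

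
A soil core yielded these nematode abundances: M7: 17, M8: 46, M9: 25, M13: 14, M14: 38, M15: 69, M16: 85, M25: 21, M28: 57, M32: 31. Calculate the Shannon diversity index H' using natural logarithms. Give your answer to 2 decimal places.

Total N = 17+46+25+14+38+69+85+21+57+31 = 403, so the proportions are 0.0422, 0.1141, 0.062, 0.0347, 0.0943, 0.1712, 0.2109, 0.0521, 0.1414, 0.0769 (working shown to 4 dp, full precision carried).
Each pᵢ ln pᵢ term: 0.0422×(-3.1657)=-0.1335, 0.1141×(-2.1703)=-0.2477, 0.062×(-2.7801)=-0.1725, 0.0347×(-3.3599)=-0.1167, 0.0943×(-2.3614)=-0.2227, 0.1712×(-1.7648)=-0.3022, 0.2109×(-1.5563)=-0.3282, 0.0521×(-2.9544)=-0.1540, 0.1414×(-1.9559)=-0.2766, 0.0769×(-2.5649)=-0.1973.
Sum = -2.1514, so H' = 2.15.

2.15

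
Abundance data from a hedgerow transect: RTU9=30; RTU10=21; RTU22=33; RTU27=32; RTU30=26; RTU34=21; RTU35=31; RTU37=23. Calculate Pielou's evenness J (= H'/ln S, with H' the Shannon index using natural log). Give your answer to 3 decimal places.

0.993

Total N = 30+21+33+32+26+21+31+23 = 217, so the proportions are 0.13825, 0.09677, 0.15207, 0.14747, 0.11982, 0.09677, 0.14286, 0.10599 (working shown to 5 dp, full precision carried).
H' = −Σ pᵢ ln pᵢ = −((-0.27355) + (-0.22600) + (-0.28641) + (-0.28227) + (-0.25422) + (-0.22600) + (-0.27799) + (-0.23789)) = 2.06435.
With S = 8 species, ln S = 2.07944, so J = 2.06435/2.07944 = 0.99274, i.e. 0.993 to 3 decimal places.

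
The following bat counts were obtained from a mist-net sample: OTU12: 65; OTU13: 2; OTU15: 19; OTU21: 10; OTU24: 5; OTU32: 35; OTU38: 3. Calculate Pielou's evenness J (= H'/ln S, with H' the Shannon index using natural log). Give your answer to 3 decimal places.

Total N = 65+2+19+10+5+35+3 = 139, so the proportions are 0.46763, 0.01439, 0.13669, 0.07194, 0.03597, 0.2518, 0.02158 (working shown to 5 dp, full precision carried).
H' = −Σ pᵢ ln pᵢ = −((-0.35544) + (-0.06103) + (-0.27202) + (-0.18934) + (-0.11961) + (-0.34726) + (-0.08279)) = 1.42748.
With S = 7 species, ln S = 1.94591, so J = 1.42748/1.94591 = 0.73358, i.e. 0.734 to 3 decimal places.

0.734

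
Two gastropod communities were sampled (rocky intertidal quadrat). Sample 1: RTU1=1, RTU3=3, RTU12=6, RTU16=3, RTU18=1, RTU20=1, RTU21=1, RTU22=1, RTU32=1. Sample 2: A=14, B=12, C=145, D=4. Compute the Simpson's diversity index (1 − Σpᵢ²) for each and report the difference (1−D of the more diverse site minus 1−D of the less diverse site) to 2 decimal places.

0.51

Sample 1: N=18, proportions 0.0556, 0.1667, 0.3333, 0.1667, 0.0556, 0.0556, 0.0556, 0.0556, 0.0556, giving 1−D = 0.8148 (working shown to 4 dp, full precision carried).
Sample 2: N=175, proportions 0.08, 0.0686, 0.8286, 0.0229, giving 1−D = 0.3018.
Difference = |0.8148 − 0.3018| = 0.5130, i.e. 0.51 to 2 decimal places.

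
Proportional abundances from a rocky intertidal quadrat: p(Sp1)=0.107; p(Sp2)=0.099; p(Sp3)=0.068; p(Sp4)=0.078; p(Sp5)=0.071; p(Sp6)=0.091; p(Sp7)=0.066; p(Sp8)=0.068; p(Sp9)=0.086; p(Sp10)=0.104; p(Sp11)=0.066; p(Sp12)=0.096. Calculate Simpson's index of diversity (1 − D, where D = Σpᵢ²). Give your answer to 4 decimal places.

0.9140

D = 0.107² + 0.099² + 0.068² + 0.078² + 0.071² + 0.091² + 0.066² + 0.068² + 0.086² + 0.104² + 0.066² + 0.096² = 0.011449 + 0.009801 + 0.004624 + 0.006084 + 0.005041 + 0.008281 + 0.004356 + 0.004624 + 0.007396 + 0.010816 + 0.004356 + 0.009216 = 0.086044 (working shown to 6 dp, full precision carried).
So 1 − D = 0.913956, i.e. 0.9140 to 4 decimal places.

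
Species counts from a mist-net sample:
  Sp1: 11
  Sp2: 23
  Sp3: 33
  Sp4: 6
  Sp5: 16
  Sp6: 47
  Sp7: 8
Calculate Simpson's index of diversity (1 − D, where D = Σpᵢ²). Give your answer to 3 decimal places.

0.792

Total N = 11+23+33+6+16+47+8 = 144, so the proportions are 0.07639, 0.15972, 0.22917, 0.04167, 0.11111, 0.32639, 0.05556 (working shown to 5 dp, full precision carried).
D = 0.07639² + 0.15972² + 0.22917² + 0.04167² + 0.11111² + 0.32639² + 0.05556² = 0.00584 + 0.02551 + 0.05252 + 0.00174 + 0.01235 + 0.10653 + 0.00309 = 0.20756.
So 1 − D = 0.79244, i.e. 0.792 to 3 decimal places.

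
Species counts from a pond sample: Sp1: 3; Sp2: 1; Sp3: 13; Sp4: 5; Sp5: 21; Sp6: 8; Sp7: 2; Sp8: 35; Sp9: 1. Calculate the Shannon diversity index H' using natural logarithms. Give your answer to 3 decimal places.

Total N = 3+1+13+5+21+8+2+35+1 = 89, so the proportions are 0.033708, 0.011236, 0.146067, 0.05618, 0.235955, 0.089888, 0.022472, 0.393258, 0.011236 (working shown to 6 dp, full precision carried).
Each pᵢ ln pᵢ term: 0.033708×(-3.390024)=-0.114270, 0.011236×(-4.488636)=-0.050434, 0.146067×(-1.923687)=-0.280988, 0.05618×(-2.879198)=-0.161753, 0.235955×(-1.444114)=-0.340746, 0.089888×(-2.409195)=-0.216557, 0.022472×(-3.795489)=-0.085292, 0.393258×(-0.933288)=-0.367023, 0.011236×(-4.488636)=-0.050434.
Sum = -1.667498, so H' = 1.667.

1.667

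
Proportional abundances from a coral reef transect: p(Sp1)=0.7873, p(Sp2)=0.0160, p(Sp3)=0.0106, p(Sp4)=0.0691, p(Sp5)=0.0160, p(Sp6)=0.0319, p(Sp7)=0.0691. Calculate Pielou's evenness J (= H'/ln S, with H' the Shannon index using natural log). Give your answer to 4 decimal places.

0.4358

H' = −Σ pᵢ ln pᵢ = −((-0.188280) + (-0.066163) + (-0.048197) + (-0.184649) + (-0.066163) + (-0.109900) + (-0.184649)) = 0.848000 (working shown to 6 dp, full precision carried).
With S = 7 species, ln S = 1.945910, so J = 0.848000/1.945910 = 0.435786, i.e. 0.4358 to 4 decimal places.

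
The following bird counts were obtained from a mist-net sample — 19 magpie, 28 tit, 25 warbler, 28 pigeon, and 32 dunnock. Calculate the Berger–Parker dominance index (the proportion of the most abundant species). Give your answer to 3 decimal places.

0.242

Total N = 19+28+25+28+32 = 132, so the proportions are 0.14394, 0.21212, 0.18939, 0.21212, 0.24242 (working shown to 5 dp, full precision carried).
The largest proportion is 0.24242, i.e. d = 0.242 to 3 decimal places.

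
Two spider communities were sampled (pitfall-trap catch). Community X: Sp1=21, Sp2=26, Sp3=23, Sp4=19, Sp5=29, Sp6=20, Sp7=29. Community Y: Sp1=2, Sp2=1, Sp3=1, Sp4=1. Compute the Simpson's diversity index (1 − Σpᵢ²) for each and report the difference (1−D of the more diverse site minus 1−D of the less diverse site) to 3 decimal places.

Community X: N=167, proportions 0.12575, 0.15569, 0.13772, 0.11377, 0.17365, 0.11976, 0.17365, giving 1−D = 0.85338 (working shown to 5 dp, full precision carried).
Community Y: N=5, proportions 0.4, 0.2, 0.2, 0.2, giving 1−D = 0.72000.
Difference = |0.85338 − 0.72000| = 0.13338, i.e. 0.133 to 3 decimal places.

0.133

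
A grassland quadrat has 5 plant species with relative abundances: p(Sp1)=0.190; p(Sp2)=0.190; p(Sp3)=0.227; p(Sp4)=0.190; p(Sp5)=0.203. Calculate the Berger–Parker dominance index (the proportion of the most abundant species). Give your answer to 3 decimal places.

The largest proportion is 0.227, i.e. d = 0.227 to 3 decimal places.

0.227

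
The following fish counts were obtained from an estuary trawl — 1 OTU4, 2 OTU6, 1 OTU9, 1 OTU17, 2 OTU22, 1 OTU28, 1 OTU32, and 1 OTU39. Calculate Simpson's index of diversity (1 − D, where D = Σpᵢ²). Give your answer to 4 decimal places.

Total N = 1+2+1+1+2+1+1+1 = 10, so the proportions are 0.1, 0.2, 0.1, 0.1, 0.2, 0.1, 0.1, 0.1 (working shown to 6 dp, full precision carried).
D = 0.1² + 0.2² + 0.1² + 0.1² + 0.2² + 0.1² + 0.1² + 0.1² = 0.010000 + 0.040000 + 0.010000 + 0.010000 + 0.040000 + 0.010000 + 0.010000 + 0.010000 = 0.140000.
So 1 − D = 0.860000, i.e. 0.8600 to 4 decimal places.

0.8600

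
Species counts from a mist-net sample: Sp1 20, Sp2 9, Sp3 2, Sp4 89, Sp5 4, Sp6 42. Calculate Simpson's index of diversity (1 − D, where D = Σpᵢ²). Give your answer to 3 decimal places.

Total N = 20+9+2+89+4+42 = 166, so the proportions are 0.12048, 0.05422, 0.01205, 0.53614, 0.0241, 0.25301 (working shown to 5 dp, full precision carried).
D = 0.12048² + 0.05422² + 0.01205² + 0.53614² + 0.0241² + 0.25301² = 0.01452 + 0.00294 + 0.00015 + 0.28745 + 0.00058 + 0.06402 = 0.36965.
So 1 − D = 0.63035, i.e. 0.630 to 3 decimal places.

0.630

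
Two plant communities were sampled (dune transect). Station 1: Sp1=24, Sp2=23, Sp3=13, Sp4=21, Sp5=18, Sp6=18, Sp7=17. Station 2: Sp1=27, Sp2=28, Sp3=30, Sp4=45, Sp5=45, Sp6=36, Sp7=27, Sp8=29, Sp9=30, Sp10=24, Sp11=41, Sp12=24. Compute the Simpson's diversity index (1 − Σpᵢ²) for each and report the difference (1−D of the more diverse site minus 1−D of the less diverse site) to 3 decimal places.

Station 1: N=134, proportions 0.1791045, 0.1716418, 0.0970149, 0.1567164, 0.1343284, 0.1343284, 0.1268657, giving 1−D = 0.8523056 (working shown to 7 dp, full precision carried).
Station 2: N=386, proportions 0.0699482, 0.0725389, 0.0777202, 0.1165803, 0.1165803, 0.0932642, 0.0699482, 0.0751295, 0.0777202, 0.0621762, 0.1062176, 0.0621762, giving 1−D = 0.9123332.
Difference = |0.8523056 − 0.9123332| = 0.0600276, i.e. 0.060 to 3 decimal places.

0.060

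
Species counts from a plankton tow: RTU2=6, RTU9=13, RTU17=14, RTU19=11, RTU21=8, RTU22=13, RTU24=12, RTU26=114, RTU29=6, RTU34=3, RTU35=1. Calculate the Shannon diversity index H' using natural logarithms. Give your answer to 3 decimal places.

1.616

Total N = 6+13+14+11+8+13+12+114+6+3+1 = 201, so the proportions are 0.02985, 0.06468, 0.06965, 0.05473, 0.0398, 0.06468, 0.0597, 0.56716, 0.02985, 0.01493, 0.00498 (working shown to 5 dp, full precision carried).
Each pᵢ ln pᵢ term: 0.02985×(-3.51155)=-0.10482, 0.06468×(-2.73836)=-0.17711, 0.06965×(-2.66425)=-0.18557, 0.05473×(-2.90541)=-0.15900, 0.0398×(-3.22386)=-0.12831, 0.06468×(-2.73836)=-0.17711, 0.0597×(-2.81840)=-0.16826, 0.56716×(-0.56711)=-0.32164, 0.02985×(-3.51155)=-0.10482, 0.01493×(-4.20469)=-0.06276, 0.00498×(-5.30330)=-0.02638.
Sum = -1.61579, so H' = 1.616.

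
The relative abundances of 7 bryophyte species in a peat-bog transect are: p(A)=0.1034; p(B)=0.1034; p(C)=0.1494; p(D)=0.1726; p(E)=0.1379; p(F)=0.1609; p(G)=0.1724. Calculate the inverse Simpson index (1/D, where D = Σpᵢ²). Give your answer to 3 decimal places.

D = 0.1034² + 0.1034² + 0.1494² + 0.1726² + 0.1379² + 0.1609² + 0.1724² = 0.0106916 + 0.0106916 + 0.0223204 + 0.0297908 + 0.0190164 + 0.0258888 + 0.0297218 = 0.1481212 (working shown to 7 dp, full precision carried).
So 1/D = 6.75123, i.e. 6.751 to 3 decimal places.

6.751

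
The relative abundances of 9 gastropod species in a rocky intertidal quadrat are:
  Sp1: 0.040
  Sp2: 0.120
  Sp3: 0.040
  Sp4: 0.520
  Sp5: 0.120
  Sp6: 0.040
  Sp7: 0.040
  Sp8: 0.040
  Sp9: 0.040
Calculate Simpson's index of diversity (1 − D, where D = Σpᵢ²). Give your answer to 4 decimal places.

D = 0.04² + 0.12² + 0.04² + 0.52² + 0.12² + 0.04² + 0.04² + 0.04² + 0.04² = 0.001600 + 0.014400 + 0.001600 + 0.270400 + 0.014400 + 0.001600 + 0.001600 + 0.001600 + 0.001600 = 0.308800 (working shown to 6 dp, full precision carried).
So 1 − D = 0.691200, i.e. 0.6912 to 4 decimal places.

0.6912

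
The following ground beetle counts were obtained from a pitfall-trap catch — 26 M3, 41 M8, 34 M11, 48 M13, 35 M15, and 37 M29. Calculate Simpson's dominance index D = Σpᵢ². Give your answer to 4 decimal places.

Total N = 26+41+34+48+35+37 = 221, so the proportions are 0.117647, 0.18552, 0.153846, 0.217195, 0.158371, 0.167421 (working shown to 6 dp, full precision carried).
D = 0.117647² + 0.18552² + 0.153846² + 0.217195² + 0.158371² + 0.167421² = 0.013841 + 0.034418 + 0.023669 + 0.047173 + 0.025081 + 0.028030 = 0.172212.
To 4 decimal places, D = 0.1722.

0.1722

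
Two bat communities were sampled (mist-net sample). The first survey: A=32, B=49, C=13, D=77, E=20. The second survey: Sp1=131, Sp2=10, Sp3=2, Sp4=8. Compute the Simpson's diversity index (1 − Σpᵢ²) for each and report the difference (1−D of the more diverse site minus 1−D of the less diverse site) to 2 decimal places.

The first survey: N=191, proportions 0.1675, 0.2565, 0.0681, 0.4031, 0.1047, giving 1−D = 0.7280 (working shown to 4 dp, full precision carried).
The second survey: N=151, proportions 0.8675, 0.0662, 0.0132, 0.053, giving 1−D = 0.2400.
Difference = |0.7280 − 0.2400| = 0.4880, i.e. 0.49 to 2 decimal places.

0.49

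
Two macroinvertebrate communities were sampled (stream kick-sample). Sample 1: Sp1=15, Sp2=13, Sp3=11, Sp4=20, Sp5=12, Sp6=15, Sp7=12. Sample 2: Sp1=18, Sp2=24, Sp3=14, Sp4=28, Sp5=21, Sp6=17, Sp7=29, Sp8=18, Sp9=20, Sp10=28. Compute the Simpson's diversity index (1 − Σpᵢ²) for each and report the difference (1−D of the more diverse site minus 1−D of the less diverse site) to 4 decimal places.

0.0434

Sample 1: N=98, proportions 0.153061, 0.132653, 0.112245, 0.204082, 0.122449, 0.153061, 0.122449, giving 1−D = 0.851312 (working shown to 6 dp, full precision carried).
Sample 2: N=217, proportions 0.082949, 0.110599, 0.064516, 0.129032, 0.096774, 0.078341, 0.133641, 0.082949, 0.092166, 0.129032, giving 1−D = 0.894689.
Difference = |0.851312 − 0.894689| = 0.043377, i.e. 0.0434 to 4 decimal places.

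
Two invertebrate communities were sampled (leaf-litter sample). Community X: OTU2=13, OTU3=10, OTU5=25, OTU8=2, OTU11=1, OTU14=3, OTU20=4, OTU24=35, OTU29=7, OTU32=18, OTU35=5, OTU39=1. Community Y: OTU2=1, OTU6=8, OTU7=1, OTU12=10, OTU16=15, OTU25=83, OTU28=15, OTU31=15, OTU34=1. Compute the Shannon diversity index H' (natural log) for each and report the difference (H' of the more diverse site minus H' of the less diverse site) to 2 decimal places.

Community X: N=124, proportions 0.1048, 0.0806, 0.2016, 0.0161, 0.0081, 0.0242, 0.0323, 0.2823, 0.0565, 0.1452, 0.0403, 0.0081, giving H' = 2.0364 (working shown to 4 dp, full precision carried).
Community Y: N=149, proportions 0.0067, 0.0537, 0.0067, 0.0671, 0.1007, 0.557, 0.1007, 0.1007, 0.0067, giving H' = 1.4584.
Difference = |2.0364 − 1.4584| = 0.5780, i.e. 0.58 to 2 decimal places.

0.58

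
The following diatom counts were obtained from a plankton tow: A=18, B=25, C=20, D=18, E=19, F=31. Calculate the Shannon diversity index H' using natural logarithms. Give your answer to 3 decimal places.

Total N = 18+25+20+18+19+31 = 131, so the proportions are 0.1374, 0.19084, 0.15267, 0.1374, 0.14504, 0.23664 (working shown to 5 dp, full precision carried).
Each pᵢ ln pᵢ term: 0.1374×(-1.98483)=-0.27272, 0.19084×(-1.65632)=-0.31609, 0.15267×(-1.87947)=-0.28694, 0.1374×(-1.98483)=-0.27272, 0.14504×(-1.93076)=-0.28003, 0.23664×(-1.44121)=-0.34105.
Sum = -1.76956, so H' = 1.770.

1.770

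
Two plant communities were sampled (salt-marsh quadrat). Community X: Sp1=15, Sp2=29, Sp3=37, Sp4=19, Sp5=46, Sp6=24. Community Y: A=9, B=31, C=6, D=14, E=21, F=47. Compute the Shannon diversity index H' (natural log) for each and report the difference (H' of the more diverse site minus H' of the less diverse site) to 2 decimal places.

0.14

Community X: N=170, proportions 0.0882, 0.1706, 0.2176, 0.1118, 0.2706, 0.1412, giving H' = 1.7228 (working shown to 4 dp, full precision carried).
Community Y: N=128, proportions 0.0703, 0.2422, 0.0469, 0.1094, 0.1641, 0.3672, giving H' = 1.5800.
Difference = |1.7228 − 1.5800| = 0.1428, i.e. 0.14 to 2 decimal places.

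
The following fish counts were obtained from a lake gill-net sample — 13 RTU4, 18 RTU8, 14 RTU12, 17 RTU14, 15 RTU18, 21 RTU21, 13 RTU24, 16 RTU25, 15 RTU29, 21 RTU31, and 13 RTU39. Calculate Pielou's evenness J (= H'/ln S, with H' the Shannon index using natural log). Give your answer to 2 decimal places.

0.99

Total N = 13+18+14+17+15+21+13+16+15+21+13 = 176, so the proportions are 0.0739, 0.1023, 0.0795, 0.0966, 0.0852, 0.1193, 0.0739, 0.0909, 0.0852, 0.1193, 0.0739 (working shown to 4 dp, full precision carried).
H' = −Σ pᵢ ln pᵢ = −((-0.1925) + (-0.2332) + (-0.2014) + (-0.2258) + (-0.2099) + (-0.2537) + (-0.1925) + (-0.2180) + (-0.2099) + (-0.2537) + (-0.1925)) = 2.3827.
With S = 11 species, ln S = 2.3979, so J = 2.3827/2.3979 = 0.9937, i.e. 0.99 to 2 decimal places.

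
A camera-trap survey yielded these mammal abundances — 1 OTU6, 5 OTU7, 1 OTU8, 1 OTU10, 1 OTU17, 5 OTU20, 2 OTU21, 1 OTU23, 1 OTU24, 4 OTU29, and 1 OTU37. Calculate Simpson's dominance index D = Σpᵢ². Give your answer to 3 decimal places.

0.146

Total N = 1+5+1+1+1+5+2+1+1+4+1 = 23, so the proportions are 0.04348, 0.21739, 0.04348, 0.04348, 0.04348, 0.21739, 0.08696, 0.04348, 0.04348, 0.17391, 0.04348 (working shown to 5 dp, full precision carried).
D = 0.04348² + 0.21739² + 0.04348² + 0.04348² + 0.04348² + 0.21739² + 0.08696² + 0.04348² + 0.04348² + 0.17391² + 0.04348² = 0.00189 + 0.04726 + 0.00189 + 0.00189 + 0.00189 + 0.04726 + 0.00756 + 0.00189 + 0.00189 + 0.03025 + 0.00189 = 0.14556.
To 3 decimal places, D = 0.146.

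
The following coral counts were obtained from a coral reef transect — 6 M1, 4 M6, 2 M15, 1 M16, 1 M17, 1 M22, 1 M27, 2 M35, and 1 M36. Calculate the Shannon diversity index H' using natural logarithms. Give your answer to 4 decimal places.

1.9408

Total N = 6+4+2+1+1+1+1+2+1 = 19, so the proportions are 0.315789, 0.210526, 0.105263, 0.052632, 0.052632, 0.052632, 0.052632, 0.105263, 0.052632 (working shown to 6 dp, full precision carried).
Each pᵢ ln pᵢ term: 0.315789×(-1.152680)=-0.364004, 0.210526×(-1.558145)=-0.328030, 0.105263×(-2.251292)=-0.236978, 0.052632×(-2.944439)=-0.154970, 0.052632×(-2.944439)=-0.154970, 0.052632×(-2.944439)=-0.154970, 0.052632×(-2.944439)=-0.154970, 0.105263×(-2.251292)=-0.236978, 0.052632×(-2.944439)=-0.154970.
Sum = -1.940843, so H' = 1.9408.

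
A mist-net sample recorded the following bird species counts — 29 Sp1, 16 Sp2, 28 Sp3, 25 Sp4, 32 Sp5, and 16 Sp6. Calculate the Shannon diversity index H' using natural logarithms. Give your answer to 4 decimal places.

1.7572

Total N = 29+16+28+25+32+16 = 146, so the proportions are 0.19863, 0.109589, 0.191781, 0.171233, 0.219178, 0.109589 (working shown to 6 dp, full precision carried).
Each pᵢ ln pᵢ term: 0.19863×(-1.616311)=-0.321048, 0.109589×(-2.211018)=-0.242303, 0.191781×(-1.651402)=-0.316707, 0.171233×(-1.764731)=-0.302180, 0.219178×(-1.517871)=-0.332684, 0.109589×(-2.211018)=-0.242303.
Sum = -1.757226, so H' = 1.7572.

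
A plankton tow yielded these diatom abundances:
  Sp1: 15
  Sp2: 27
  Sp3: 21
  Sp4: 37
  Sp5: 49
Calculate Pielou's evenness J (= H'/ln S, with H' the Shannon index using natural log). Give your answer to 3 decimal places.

Total N = 15+27+21+37+49 = 149, so the proportions are 0.10067, 0.18121, 0.14094, 0.24832, 0.32886 (working shown to 5 dp, full precision carried).
H' = −Σ pᵢ ln pᵢ = −((-0.23113) + (-0.30952) + (-0.27616) + (-0.34592) + (-0.36573)) = 1.52847.
With S = 5 species, ln S = 1.60944, so J = 1.52847/1.60944 = 0.94969, i.e. 0.950 to 3 decimal places.

0.950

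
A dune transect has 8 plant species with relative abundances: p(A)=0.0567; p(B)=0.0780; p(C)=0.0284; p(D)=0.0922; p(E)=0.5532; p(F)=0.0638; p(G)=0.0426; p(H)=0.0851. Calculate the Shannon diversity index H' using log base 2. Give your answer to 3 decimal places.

2.207

Each pᵢ log₂ pᵢ term (working shown to 5 dp, full precision carried): 0.0567×(-4.14051)=-0.23477, 0.078×(-3.68038)=-0.28707, 0.0284×(-5.13797)=-0.14592, 0.0922×(-3.43909)=-0.31708, 0.5532×(-0.85413)=-0.47250, 0.0638×(-3.97030)=-0.25331, 0.0426×(-4.55300)=-0.19396, 0.0851×(-3.55470)=-0.30250.
Sum = -2.20711, so H' = 2.207.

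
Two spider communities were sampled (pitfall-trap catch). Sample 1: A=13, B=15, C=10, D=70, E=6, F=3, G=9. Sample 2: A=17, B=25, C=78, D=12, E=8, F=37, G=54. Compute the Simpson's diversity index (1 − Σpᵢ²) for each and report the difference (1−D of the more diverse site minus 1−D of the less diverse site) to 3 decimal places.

0.132

Sample 1: N=126, proportions 0.10317, 0.11905, 0.07937, 0.55556, 0.04762, 0.02381, 0.07143, giving 1−D = 0.65231 (working shown to 5 dp, full precision carried).
Sample 2: N=231, proportions 0.07359, 0.10823, 0.33766, 0.05195, 0.03463, 0.16017, 0.23377, giving 1−D = 0.78466.
Difference = |0.65231 − 0.78466| = 0.13235, i.e. 0.132 to 3 decimal places.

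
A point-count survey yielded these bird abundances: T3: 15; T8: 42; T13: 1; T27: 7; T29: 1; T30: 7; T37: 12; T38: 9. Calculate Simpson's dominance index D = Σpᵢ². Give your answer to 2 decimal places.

Total N = 15+42+1+7+1+7+12+9 = 94, so the proportions are 0.1596, 0.4468, 0.0106, 0.0745, 0.0106, 0.0745, 0.1277, 0.0957 (working shown to 4 dp, full precision carried).
D = 0.1596² + 0.4468² + 0.0106² + 0.0745² + 0.0106² + 0.0745² + 0.1277² + 0.0957² = 0.0255 + 0.1996 + 0.0001 + 0.0055 + 0.0001 + 0.0055 + 0.0163 + 0.0092 = 0.2619.
To 2 decimal places, D = 0.26.

0.26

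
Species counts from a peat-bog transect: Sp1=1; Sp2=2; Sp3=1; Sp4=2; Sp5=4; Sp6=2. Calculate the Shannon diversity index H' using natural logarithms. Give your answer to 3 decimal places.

Total N = 1+2+1+2+4+2 = 12, so the proportions are 0.08333, 0.16667, 0.08333, 0.16667, 0.33333, 0.16667 (working shown to 5 dp, full precision carried).
Each pᵢ ln pᵢ term: 0.08333×(-2.48491)=-0.20708, 0.16667×(-1.79176)=-0.29863, 0.08333×(-2.48491)=-0.20708, 0.16667×(-1.79176)=-0.29863, 0.33333×(-1.09861)=-0.36620, 0.16667×(-1.79176)=-0.29863.
Sum = -1.67623, so H' = 1.676.

1.676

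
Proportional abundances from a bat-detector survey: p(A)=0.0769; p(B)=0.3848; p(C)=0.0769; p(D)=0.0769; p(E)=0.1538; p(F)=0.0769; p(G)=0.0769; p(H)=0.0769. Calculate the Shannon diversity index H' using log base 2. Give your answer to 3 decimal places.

2.653

Each pᵢ log₂ pᵢ term (working shown to 5 dp, full precision carried): 0.0769×(-3.70087)=-0.28460, 0.3848×(-1.37782)=-0.53018, 0.0769×(-3.70087)=-0.28460, 0.0769×(-3.70087)=-0.28460, 0.1538×(-2.70087)=-0.41539, 0.0769×(-3.70087)=-0.28460, 0.0769×(-3.70087)=-0.28460, 0.0769×(-3.70087)=-0.28460.
Sum = -2.65316, so H' = 2.653.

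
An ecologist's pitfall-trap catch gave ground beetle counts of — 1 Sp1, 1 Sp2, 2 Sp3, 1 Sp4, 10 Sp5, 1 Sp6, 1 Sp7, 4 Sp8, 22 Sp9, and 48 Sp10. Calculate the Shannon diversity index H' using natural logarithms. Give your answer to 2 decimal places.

1.39

Total N = 1+1+2+1+10+1+1+4+22+48 = 91, so the proportions are 0.011, 0.011, 0.022, 0.011, 0.1099, 0.011, 0.011, 0.044, 0.2418, 0.5275 (working shown to 4 dp, full precision carried).
Each pᵢ ln pᵢ term: 0.011×(-4.5109)=-0.0496, 0.011×(-4.5109)=-0.0496, 0.022×(-3.8177)=-0.0839, 0.011×(-4.5109)=-0.0496, 0.1099×(-2.2083)=-0.2427, 0.011×(-4.5109)=-0.0496, 0.011×(-4.5109)=-0.0496, 0.044×(-3.1246)=-0.1373, 0.2418×(-1.4198)=-0.3433, 0.5275×(-0.6397)=-0.3374.
Sum = -1.3924, so H' = 1.39.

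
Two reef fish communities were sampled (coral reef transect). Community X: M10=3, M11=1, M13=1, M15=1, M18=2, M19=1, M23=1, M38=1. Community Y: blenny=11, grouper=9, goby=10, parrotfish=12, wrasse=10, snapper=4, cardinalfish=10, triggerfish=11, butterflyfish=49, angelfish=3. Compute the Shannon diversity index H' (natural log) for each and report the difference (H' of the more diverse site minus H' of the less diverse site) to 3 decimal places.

Community X: N=11, proportions 0.27273, 0.09091, 0.09091, 0.09091, 0.18182, 0.09091, 0.09091, 0.09091, giving H' = 1.97225 (working shown to 5 dp, full precision carried).
Community Y: N=129, proportions 0.08527, 0.06977, 0.07752, 0.09302, 0.07752, 0.03101, 0.07752, 0.08527, 0.37984, 0.02326, giving H' = 1.98411.
Difference = |1.97225 − 1.98411| = 0.01186, i.e. 0.012 to 3 decimal places.

0.012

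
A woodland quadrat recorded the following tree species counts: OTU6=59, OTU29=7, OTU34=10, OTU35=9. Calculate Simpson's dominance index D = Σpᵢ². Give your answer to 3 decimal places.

Total N = 59+7+10+9 = 85, so the proportions are 0.69412, 0.08235, 0.11765, 0.10588 (working shown to 5 dp, full precision carried).
D = 0.69412² + 0.08235² + 0.11765² + 0.10588² = 0.48180 + 0.00678 + 0.01384 + 0.01121 = 0.51363.
To 3 decimal places, D = 0.514.

0.514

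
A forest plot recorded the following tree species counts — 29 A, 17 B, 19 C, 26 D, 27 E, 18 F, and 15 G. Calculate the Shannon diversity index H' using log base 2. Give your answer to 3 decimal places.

2.766

Total N = 29+17+19+26+27+18+15 = 151, so the proportions are 0.19205, 0.11258, 0.12583, 0.17219, 0.17881, 0.11921, 0.09934 (working shown to 5 dp, full precision carried).
Each pᵢ log₂ pᵢ term: 0.19205×(-2.38042)=-0.45717, 0.11258×(-3.15094)=-0.35474, 0.12583×(-2.99048)=-0.37629, 0.17219×(-2.53797)=-0.43700, 0.17881×(-2.48352)=-0.44407, 0.11921×(-3.06848)=-0.36578, 0.09934×(-3.33151)=-0.33095.
Sum = -2.76599, so H' = 2.766.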